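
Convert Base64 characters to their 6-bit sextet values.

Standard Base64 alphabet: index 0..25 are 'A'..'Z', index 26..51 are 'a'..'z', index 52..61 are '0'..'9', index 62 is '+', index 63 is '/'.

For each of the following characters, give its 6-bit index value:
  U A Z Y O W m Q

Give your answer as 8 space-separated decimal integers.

'U': A..Z range, ord('U') − ord('A') = 20
'A': A..Z range, ord('A') − ord('A') = 0
'Z': A..Z range, ord('Z') − ord('A') = 25
'Y': A..Z range, ord('Y') − ord('A') = 24
'O': A..Z range, ord('O') − ord('A') = 14
'W': A..Z range, ord('W') − ord('A') = 22
'm': a..z range, 26 + ord('m') − ord('a') = 38
'Q': A..Z range, ord('Q') − ord('A') = 16

Answer: 20 0 25 24 14 22 38 16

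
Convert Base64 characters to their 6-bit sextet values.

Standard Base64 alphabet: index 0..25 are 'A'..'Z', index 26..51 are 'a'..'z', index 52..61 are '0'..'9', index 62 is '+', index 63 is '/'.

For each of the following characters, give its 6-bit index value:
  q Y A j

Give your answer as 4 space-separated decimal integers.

Answer: 42 24 0 35

Derivation:
'q': a..z range, 26 + ord('q') − ord('a') = 42
'Y': A..Z range, ord('Y') − ord('A') = 24
'A': A..Z range, ord('A') − ord('A') = 0
'j': a..z range, 26 + ord('j') − ord('a') = 35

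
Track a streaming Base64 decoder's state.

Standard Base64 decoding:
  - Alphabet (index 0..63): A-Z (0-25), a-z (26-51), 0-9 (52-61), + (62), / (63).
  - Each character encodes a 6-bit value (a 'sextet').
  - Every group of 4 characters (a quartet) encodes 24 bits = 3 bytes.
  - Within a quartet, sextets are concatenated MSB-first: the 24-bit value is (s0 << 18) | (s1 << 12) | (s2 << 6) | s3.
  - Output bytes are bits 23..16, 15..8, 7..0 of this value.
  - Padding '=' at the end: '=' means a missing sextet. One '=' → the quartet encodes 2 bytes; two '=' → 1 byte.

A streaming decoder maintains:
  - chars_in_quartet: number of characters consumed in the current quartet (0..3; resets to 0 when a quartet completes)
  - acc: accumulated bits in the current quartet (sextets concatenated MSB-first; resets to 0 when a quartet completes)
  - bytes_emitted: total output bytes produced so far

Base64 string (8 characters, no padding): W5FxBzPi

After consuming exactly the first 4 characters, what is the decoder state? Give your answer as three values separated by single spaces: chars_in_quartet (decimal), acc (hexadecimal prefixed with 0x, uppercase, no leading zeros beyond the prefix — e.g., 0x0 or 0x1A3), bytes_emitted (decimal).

After char 0 ('W'=22): chars_in_quartet=1 acc=0x16 bytes_emitted=0
After char 1 ('5'=57): chars_in_quartet=2 acc=0x5B9 bytes_emitted=0
After char 2 ('F'=5): chars_in_quartet=3 acc=0x16E45 bytes_emitted=0
After char 3 ('x'=49): chars_in_quartet=4 acc=0x5B9171 -> emit 5B 91 71, reset; bytes_emitted=3

Answer: 0 0x0 3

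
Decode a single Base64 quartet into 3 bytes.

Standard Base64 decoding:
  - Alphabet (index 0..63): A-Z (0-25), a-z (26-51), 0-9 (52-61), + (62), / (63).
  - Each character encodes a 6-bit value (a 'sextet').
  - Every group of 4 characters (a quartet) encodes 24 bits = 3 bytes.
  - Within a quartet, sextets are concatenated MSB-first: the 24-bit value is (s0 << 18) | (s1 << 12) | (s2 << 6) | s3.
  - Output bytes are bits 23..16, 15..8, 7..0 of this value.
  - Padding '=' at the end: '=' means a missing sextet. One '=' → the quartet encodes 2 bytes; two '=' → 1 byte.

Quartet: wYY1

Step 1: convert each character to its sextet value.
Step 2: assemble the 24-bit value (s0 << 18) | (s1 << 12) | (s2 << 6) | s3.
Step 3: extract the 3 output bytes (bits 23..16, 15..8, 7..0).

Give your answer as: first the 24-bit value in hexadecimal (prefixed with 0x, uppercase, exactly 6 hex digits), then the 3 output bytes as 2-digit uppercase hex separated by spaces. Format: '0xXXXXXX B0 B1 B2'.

Answer: 0xC18635 C1 86 35

Derivation:
Sextets: w=48, Y=24, Y=24, 1=53
24-bit: (48<<18) | (24<<12) | (24<<6) | 53
      = 0xC00000 | 0x018000 | 0x000600 | 0x000035
      = 0xC18635
Bytes: (v>>16)&0xFF=C1, (v>>8)&0xFF=86, v&0xFF=35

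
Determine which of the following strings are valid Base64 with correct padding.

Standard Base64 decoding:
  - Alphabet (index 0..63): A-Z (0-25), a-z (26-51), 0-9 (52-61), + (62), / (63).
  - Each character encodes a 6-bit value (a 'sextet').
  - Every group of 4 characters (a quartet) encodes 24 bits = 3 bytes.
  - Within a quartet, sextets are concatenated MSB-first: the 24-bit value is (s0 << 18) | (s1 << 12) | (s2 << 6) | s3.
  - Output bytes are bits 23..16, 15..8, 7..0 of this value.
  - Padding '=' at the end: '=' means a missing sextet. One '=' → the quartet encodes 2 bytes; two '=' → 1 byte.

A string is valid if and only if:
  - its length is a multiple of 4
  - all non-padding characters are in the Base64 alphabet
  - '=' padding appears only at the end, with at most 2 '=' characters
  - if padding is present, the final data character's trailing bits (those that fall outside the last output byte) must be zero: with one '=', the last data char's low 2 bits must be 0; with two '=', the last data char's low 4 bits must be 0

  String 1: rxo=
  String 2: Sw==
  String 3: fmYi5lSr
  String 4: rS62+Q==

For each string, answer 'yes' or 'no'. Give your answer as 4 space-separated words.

Answer: yes yes yes yes

Derivation:
String 1: 'rxo=' → valid
String 2: 'Sw==' → valid
String 3: 'fmYi5lSr' → valid
String 4: 'rS62+Q==' → valid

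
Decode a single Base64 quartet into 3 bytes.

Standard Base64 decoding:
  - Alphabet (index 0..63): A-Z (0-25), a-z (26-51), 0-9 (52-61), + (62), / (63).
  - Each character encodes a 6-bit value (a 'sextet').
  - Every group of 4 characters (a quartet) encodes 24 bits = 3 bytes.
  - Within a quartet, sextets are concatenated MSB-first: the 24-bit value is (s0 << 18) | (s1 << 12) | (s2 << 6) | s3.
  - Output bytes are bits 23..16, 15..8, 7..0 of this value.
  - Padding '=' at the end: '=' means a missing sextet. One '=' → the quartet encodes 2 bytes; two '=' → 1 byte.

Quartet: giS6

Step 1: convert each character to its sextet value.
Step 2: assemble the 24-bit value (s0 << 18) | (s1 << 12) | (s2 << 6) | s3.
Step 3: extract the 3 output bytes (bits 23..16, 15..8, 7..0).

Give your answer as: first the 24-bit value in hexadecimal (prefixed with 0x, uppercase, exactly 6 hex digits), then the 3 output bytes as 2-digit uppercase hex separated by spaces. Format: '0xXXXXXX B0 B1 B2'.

Answer: 0x8224BA 82 24 BA

Derivation:
Sextets: g=32, i=34, S=18, 6=58
24-bit: (32<<18) | (34<<12) | (18<<6) | 58
      = 0x800000 | 0x022000 | 0x000480 | 0x00003A
      = 0x8224BA
Bytes: (v>>16)&0xFF=82, (v>>8)&0xFF=24, v&0xFF=BA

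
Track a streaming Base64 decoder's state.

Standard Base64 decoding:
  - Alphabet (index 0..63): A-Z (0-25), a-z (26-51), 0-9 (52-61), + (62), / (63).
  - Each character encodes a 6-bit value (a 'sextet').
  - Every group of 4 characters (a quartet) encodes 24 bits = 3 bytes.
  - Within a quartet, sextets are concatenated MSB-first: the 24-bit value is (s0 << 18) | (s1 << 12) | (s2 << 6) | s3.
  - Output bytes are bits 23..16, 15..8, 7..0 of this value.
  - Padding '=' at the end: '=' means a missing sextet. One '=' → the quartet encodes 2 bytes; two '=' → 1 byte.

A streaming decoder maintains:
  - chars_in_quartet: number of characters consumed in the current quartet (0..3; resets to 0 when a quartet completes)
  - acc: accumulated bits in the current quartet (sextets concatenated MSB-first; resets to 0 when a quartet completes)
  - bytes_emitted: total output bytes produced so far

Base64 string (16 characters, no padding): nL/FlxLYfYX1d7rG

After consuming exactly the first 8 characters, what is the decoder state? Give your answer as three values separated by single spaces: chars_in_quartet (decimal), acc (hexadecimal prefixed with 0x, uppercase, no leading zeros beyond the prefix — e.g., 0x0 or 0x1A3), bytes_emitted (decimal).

After char 0 ('n'=39): chars_in_quartet=1 acc=0x27 bytes_emitted=0
After char 1 ('L'=11): chars_in_quartet=2 acc=0x9CB bytes_emitted=0
After char 2 ('/'=63): chars_in_quartet=3 acc=0x272FF bytes_emitted=0
After char 3 ('F'=5): chars_in_quartet=4 acc=0x9CBFC5 -> emit 9C BF C5, reset; bytes_emitted=3
After char 4 ('l'=37): chars_in_quartet=1 acc=0x25 bytes_emitted=3
After char 5 ('x'=49): chars_in_quartet=2 acc=0x971 bytes_emitted=3
After char 6 ('L'=11): chars_in_quartet=3 acc=0x25C4B bytes_emitted=3
After char 7 ('Y'=24): chars_in_quartet=4 acc=0x9712D8 -> emit 97 12 D8, reset; bytes_emitted=6

Answer: 0 0x0 6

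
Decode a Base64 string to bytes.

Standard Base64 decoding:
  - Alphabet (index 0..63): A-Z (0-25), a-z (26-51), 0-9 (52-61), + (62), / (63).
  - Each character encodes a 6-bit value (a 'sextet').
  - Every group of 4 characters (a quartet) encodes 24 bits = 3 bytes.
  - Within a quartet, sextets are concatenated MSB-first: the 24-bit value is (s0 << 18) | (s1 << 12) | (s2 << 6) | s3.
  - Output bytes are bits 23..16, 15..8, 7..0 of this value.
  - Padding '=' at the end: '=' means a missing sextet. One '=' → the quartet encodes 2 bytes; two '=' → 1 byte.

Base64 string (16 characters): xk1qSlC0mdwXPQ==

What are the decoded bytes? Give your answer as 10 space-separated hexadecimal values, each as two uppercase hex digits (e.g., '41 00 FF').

Answer: C6 4D 6A 4A 50 B4 99 DC 17 3D

Derivation:
After char 0 ('x'=49): chars_in_quartet=1 acc=0x31 bytes_emitted=0
After char 1 ('k'=36): chars_in_quartet=2 acc=0xC64 bytes_emitted=0
After char 2 ('1'=53): chars_in_quartet=3 acc=0x31935 bytes_emitted=0
After char 3 ('q'=42): chars_in_quartet=4 acc=0xC64D6A -> emit C6 4D 6A, reset; bytes_emitted=3
After char 4 ('S'=18): chars_in_quartet=1 acc=0x12 bytes_emitted=3
After char 5 ('l'=37): chars_in_quartet=2 acc=0x4A5 bytes_emitted=3
After char 6 ('C'=2): chars_in_quartet=3 acc=0x12942 bytes_emitted=3
After char 7 ('0'=52): chars_in_quartet=4 acc=0x4A50B4 -> emit 4A 50 B4, reset; bytes_emitted=6
After char 8 ('m'=38): chars_in_quartet=1 acc=0x26 bytes_emitted=6
After char 9 ('d'=29): chars_in_quartet=2 acc=0x99D bytes_emitted=6
After char 10 ('w'=48): chars_in_quartet=3 acc=0x26770 bytes_emitted=6
After char 11 ('X'=23): chars_in_quartet=4 acc=0x99DC17 -> emit 99 DC 17, reset; bytes_emitted=9
After char 12 ('P'=15): chars_in_quartet=1 acc=0xF bytes_emitted=9
After char 13 ('Q'=16): chars_in_quartet=2 acc=0x3D0 bytes_emitted=9
Padding '==': partial quartet acc=0x3D0 -> emit 3D; bytes_emitted=10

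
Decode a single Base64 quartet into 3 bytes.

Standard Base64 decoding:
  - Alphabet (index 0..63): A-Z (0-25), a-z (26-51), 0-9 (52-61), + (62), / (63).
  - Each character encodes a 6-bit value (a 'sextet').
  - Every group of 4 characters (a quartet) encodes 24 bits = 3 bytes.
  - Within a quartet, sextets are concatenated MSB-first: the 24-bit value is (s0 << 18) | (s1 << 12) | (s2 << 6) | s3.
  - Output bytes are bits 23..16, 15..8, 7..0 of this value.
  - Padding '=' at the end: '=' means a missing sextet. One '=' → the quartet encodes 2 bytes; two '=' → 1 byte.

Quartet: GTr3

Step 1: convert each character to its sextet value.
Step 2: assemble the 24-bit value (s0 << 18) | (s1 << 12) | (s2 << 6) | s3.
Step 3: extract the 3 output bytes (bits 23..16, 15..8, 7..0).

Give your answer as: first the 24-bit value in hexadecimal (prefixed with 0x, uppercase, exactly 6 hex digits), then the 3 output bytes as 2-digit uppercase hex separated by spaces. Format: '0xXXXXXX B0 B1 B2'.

Answer: 0x193AF7 19 3A F7

Derivation:
Sextets: G=6, T=19, r=43, 3=55
24-bit: (6<<18) | (19<<12) | (43<<6) | 55
      = 0x180000 | 0x013000 | 0x000AC0 | 0x000037
      = 0x193AF7
Bytes: (v>>16)&0xFF=19, (v>>8)&0xFF=3A, v&0xFF=F7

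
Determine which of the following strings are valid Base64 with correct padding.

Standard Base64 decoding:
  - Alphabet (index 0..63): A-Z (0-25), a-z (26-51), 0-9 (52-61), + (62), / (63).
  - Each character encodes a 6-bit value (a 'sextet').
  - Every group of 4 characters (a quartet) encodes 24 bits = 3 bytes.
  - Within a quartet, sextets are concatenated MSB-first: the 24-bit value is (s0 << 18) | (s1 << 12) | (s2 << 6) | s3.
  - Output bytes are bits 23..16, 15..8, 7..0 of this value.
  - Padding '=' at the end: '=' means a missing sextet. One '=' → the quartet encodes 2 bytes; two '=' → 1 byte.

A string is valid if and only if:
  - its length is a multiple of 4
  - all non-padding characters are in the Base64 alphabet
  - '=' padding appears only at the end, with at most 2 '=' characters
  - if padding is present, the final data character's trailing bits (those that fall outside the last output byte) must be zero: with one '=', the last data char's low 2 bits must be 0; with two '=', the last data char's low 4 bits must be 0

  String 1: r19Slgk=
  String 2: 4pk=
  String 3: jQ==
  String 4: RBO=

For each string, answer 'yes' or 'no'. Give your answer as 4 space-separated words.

Answer: yes yes yes no

Derivation:
String 1: 'r19Slgk=' → valid
String 2: '4pk=' → valid
String 3: 'jQ==' → valid
String 4: 'RBO=' → invalid (bad trailing bits)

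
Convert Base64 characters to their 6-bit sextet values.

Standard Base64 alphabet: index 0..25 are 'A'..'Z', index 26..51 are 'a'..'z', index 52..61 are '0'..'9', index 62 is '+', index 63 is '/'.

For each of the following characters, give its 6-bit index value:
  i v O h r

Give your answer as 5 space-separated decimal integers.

Answer: 34 47 14 33 43

Derivation:
'i': a..z range, 26 + ord('i') − ord('a') = 34
'v': a..z range, 26 + ord('v') − ord('a') = 47
'O': A..Z range, ord('O') − ord('A') = 14
'h': a..z range, 26 + ord('h') − ord('a') = 33
'r': a..z range, 26 + ord('r') − ord('a') = 43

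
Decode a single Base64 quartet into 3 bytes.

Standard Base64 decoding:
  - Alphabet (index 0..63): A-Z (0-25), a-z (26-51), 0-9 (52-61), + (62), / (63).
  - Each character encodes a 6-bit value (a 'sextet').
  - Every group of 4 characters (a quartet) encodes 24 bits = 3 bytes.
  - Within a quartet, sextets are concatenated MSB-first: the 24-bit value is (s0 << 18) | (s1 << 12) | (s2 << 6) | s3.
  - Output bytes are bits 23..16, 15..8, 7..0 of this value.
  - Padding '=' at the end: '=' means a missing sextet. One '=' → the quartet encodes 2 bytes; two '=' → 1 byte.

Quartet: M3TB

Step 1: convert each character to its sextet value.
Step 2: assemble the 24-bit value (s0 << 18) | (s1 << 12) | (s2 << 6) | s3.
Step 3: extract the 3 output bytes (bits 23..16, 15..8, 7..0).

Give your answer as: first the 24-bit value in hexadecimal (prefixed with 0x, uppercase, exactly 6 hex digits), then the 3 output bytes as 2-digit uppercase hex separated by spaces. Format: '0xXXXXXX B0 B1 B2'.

Answer: 0x3374C1 33 74 C1

Derivation:
Sextets: M=12, 3=55, T=19, B=1
24-bit: (12<<18) | (55<<12) | (19<<6) | 1
      = 0x300000 | 0x037000 | 0x0004C0 | 0x000001
      = 0x3374C1
Bytes: (v>>16)&0xFF=33, (v>>8)&0xFF=74, v&0xFF=C1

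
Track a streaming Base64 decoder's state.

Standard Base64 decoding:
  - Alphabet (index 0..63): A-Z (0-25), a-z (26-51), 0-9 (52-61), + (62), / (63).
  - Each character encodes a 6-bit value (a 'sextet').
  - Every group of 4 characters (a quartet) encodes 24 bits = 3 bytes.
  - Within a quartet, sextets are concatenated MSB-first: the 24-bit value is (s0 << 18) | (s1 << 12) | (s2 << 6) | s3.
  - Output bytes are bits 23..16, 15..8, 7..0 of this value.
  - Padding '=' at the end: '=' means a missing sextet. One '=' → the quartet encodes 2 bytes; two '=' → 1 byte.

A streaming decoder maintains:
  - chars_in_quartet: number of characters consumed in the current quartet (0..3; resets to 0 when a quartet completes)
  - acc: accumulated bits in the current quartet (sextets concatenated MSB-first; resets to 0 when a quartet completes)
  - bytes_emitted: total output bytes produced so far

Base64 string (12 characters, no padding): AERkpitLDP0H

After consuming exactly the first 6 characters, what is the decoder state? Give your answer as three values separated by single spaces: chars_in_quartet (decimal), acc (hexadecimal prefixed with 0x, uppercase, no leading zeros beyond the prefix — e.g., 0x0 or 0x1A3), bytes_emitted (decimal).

After char 0 ('A'=0): chars_in_quartet=1 acc=0x0 bytes_emitted=0
After char 1 ('E'=4): chars_in_quartet=2 acc=0x4 bytes_emitted=0
After char 2 ('R'=17): chars_in_quartet=3 acc=0x111 bytes_emitted=0
After char 3 ('k'=36): chars_in_quartet=4 acc=0x4464 -> emit 00 44 64, reset; bytes_emitted=3
After char 4 ('p'=41): chars_in_quartet=1 acc=0x29 bytes_emitted=3
After char 5 ('i'=34): chars_in_quartet=2 acc=0xA62 bytes_emitted=3

Answer: 2 0xA62 3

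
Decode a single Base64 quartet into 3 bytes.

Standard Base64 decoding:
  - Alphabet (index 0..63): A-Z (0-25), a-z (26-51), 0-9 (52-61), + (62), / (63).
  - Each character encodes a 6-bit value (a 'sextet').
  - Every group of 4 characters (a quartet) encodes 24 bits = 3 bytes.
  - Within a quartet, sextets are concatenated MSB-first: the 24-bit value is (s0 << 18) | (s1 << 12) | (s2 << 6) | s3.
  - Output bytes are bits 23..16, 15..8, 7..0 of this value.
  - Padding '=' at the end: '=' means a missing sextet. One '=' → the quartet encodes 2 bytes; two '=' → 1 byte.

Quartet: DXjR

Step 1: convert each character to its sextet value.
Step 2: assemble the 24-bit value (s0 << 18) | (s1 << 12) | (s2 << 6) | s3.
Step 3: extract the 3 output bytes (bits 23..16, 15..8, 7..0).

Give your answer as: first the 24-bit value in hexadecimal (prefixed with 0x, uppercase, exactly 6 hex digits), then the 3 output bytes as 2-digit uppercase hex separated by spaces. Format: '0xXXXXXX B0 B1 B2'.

Answer: 0x0D78D1 0D 78 D1

Derivation:
Sextets: D=3, X=23, j=35, R=17
24-bit: (3<<18) | (23<<12) | (35<<6) | 17
      = 0x0C0000 | 0x017000 | 0x0008C0 | 0x000011
      = 0x0D78D1
Bytes: (v>>16)&0xFF=0D, (v>>8)&0xFF=78, v&0xFF=D1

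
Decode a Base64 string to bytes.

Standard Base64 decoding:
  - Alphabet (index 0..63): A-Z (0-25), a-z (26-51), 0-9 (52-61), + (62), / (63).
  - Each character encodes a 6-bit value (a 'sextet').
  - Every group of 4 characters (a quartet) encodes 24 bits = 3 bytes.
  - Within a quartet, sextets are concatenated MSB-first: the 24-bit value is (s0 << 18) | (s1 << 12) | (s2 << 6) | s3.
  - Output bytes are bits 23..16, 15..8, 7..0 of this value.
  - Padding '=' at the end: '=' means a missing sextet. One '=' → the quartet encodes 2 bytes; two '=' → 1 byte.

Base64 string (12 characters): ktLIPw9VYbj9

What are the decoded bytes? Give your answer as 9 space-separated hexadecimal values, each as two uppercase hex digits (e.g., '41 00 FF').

Answer: 92 D2 C8 3F 0F 55 61 B8 FD

Derivation:
After char 0 ('k'=36): chars_in_quartet=1 acc=0x24 bytes_emitted=0
After char 1 ('t'=45): chars_in_quartet=2 acc=0x92D bytes_emitted=0
After char 2 ('L'=11): chars_in_quartet=3 acc=0x24B4B bytes_emitted=0
After char 3 ('I'=8): chars_in_quartet=4 acc=0x92D2C8 -> emit 92 D2 C8, reset; bytes_emitted=3
After char 4 ('P'=15): chars_in_quartet=1 acc=0xF bytes_emitted=3
After char 5 ('w'=48): chars_in_quartet=2 acc=0x3F0 bytes_emitted=3
After char 6 ('9'=61): chars_in_quartet=3 acc=0xFC3D bytes_emitted=3
After char 7 ('V'=21): chars_in_quartet=4 acc=0x3F0F55 -> emit 3F 0F 55, reset; bytes_emitted=6
After char 8 ('Y'=24): chars_in_quartet=1 acc=0x18 bytes_emitted=6
After char 9 ('b'=27): chars_in_quartet=2 acc=0x61B bytes_emitted=6
After char 10 ('j'=35): chars_in_quartet=3 acc=0x186E3 bytes_emitted=6
After char 11 ('9'=61): chars_in_quartet=4 acc=0x61B8FD -> emit 61 B8 FD, reset; bytes_emitted=9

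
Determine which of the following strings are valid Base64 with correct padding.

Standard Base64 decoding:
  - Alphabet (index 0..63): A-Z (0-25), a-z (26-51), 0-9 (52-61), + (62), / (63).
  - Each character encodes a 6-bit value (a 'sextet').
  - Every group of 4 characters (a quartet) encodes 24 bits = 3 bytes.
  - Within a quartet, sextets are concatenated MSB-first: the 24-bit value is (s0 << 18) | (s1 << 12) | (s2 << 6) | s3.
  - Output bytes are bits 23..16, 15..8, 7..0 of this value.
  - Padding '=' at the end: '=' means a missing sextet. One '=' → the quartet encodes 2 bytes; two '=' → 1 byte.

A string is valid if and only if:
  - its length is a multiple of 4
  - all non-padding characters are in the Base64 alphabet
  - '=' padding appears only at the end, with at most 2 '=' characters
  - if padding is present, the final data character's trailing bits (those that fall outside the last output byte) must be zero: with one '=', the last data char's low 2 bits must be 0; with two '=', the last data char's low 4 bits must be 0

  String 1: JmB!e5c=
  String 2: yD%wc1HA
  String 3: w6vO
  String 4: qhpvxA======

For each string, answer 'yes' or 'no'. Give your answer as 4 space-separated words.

Answer: no no yes no

Derivation:
String 1: 'JmB!e5c=' → invalid (bad char(s): ['!'])
String 2: 'yD%wc1HA' → invalid (bad char(s): ['%'])
String 3: 'w6vO' → valid
String 4: 'qhpvxA======' → invalid (6 pad chars (max 2))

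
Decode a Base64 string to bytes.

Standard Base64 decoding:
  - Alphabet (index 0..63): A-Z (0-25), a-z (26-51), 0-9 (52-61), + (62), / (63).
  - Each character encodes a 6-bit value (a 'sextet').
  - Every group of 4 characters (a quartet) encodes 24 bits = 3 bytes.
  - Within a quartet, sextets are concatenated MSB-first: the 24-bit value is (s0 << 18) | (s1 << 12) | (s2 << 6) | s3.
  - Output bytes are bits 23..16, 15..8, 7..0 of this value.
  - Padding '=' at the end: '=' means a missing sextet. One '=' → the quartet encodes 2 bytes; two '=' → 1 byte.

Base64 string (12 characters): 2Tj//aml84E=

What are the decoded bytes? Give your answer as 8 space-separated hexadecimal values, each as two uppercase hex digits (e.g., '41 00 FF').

Answer: D9 38 FF FD A9 A5 F3 81

Derivation:
After char 0 ('2'=54): chars_in_quartet=1 acc=0x36 bytes_emitted=0
After char 1 ('T'=19): chars_in_quartet=2 acc=0xD93 bytes_emitted=0
After char 2 ('j'=35): chars_in_quartet=3 acc=0x364E3 bytes_emitted=0
After char 3 ('/'=63): chars_in_quartet=4 acc=0xD938FF -> emit D9 38 FF, reset; bytes_emitted=3
After char 4 ('/'=63): chars_in_quartet=1 acc=0x3F bytes_emitted=3
After char 5 ('a'=26): chars_in_quartet=2 acc=0xFDA bytes_emitted=3
After char 6 ('m'=38): chars_in_quartet=3 acc=0x3F6A6 bytes_emitted=3
After char 7 ('l'=37): chars_in_quartet=4 acc=0xFDA9A5 -> emit FD A9 A5, reset; bytes_emitted=6
After char 8 ('8'=60): chars_in_quartet=1 acc=0x3C bytes_emitted=6
After char 9 ('4'=56): chars_in_quartet=2 acc=0xF38 bytes_emitted=6
After char 10 ('E'=4): chars_in_quartet=3 acc=0x3CE04 bytes_emitted=6
Padding '=': partial quartet acc=0x3CE04 -> emit F3 81; bytes_emitted=8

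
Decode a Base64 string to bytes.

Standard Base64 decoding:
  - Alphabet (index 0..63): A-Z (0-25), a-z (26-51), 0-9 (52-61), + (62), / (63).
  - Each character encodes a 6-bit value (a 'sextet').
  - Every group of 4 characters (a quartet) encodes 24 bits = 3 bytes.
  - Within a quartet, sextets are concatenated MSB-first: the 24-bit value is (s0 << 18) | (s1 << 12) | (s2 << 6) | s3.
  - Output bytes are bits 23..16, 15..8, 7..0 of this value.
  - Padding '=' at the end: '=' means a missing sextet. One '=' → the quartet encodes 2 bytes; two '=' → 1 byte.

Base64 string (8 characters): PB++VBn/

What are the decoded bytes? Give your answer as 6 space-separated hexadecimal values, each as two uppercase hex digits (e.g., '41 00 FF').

Answer: 3C 1F BE 54 19 FF

Derivation:
After char 0 ('P'=15): chars_in_quartet=1 acc=0xF bytes_emitted=0
After char 1 ('B'=1): chars_in_quartet=2 acc=0x3C1 bytes_emitted=0
After char 2 ('+'=62): chars_in_quartet=3 acc=0xF07E bytes_emitted=0
After char 3 ('+'=62): chars_in_quartet=4 acc=0x3C1FBE -> emit 3C 1F BE, reset; bytes_emitted=3
After char 4 ('V'=21): chars_in_quartet=1 acc=0x15 bytes_emitted=3
After char 5 ('B'=1): chars_in_quartet=2 acc=0x541 bytes_emitted=3
After char 6 ('n'=39): chars_in_quartet=3 acc=0x15067 bytes_emitted=3
After char 7 ('/'=63): chars_in_quartet=4 acc=0x5419FF -> emit 54 19 FF, reset; bytes_emitted=6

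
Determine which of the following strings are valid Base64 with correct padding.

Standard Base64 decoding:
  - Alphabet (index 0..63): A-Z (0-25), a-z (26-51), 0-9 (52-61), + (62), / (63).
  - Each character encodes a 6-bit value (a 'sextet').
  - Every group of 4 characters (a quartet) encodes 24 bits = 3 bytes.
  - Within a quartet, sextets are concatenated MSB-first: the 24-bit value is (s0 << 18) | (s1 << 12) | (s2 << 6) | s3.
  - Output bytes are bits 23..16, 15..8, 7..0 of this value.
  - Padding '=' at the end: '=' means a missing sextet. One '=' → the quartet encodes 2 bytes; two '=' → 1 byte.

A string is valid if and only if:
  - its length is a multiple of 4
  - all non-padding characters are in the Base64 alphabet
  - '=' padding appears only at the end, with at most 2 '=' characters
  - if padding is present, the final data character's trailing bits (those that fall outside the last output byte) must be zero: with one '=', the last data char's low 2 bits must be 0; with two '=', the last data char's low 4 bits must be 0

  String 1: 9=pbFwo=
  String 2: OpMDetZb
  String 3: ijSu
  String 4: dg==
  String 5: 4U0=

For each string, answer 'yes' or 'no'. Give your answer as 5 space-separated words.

Answer: no yes yes yes yes

Derivation:
String 1: '9=pbFwo=' → invalid (bad char(s): ['=']; '=' in middle)
String 2: 'OpMDetZb' → valid
String 3: 'ijSu' → valid
String 4: 'dg==' → valid
String 5: '4U0=' → valid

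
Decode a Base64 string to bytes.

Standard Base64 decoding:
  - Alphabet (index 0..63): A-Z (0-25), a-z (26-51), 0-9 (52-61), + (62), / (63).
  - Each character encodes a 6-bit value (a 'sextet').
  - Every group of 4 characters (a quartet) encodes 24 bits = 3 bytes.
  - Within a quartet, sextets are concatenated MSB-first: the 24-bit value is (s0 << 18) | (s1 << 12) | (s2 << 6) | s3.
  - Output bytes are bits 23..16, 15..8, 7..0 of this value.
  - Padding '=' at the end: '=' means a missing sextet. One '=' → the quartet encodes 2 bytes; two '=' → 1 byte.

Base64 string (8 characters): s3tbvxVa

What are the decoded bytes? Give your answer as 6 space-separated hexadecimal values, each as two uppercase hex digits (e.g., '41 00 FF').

Answer: B3 7B 5B BF 15 5A

Derivation:
After char 0 ('s'=44): chars_in_quartet=1 acc=0x2C bytes_emitted=0
After char 1 ('3'=55): chars_in_quartet=2 acc=0xB37 bytes_emitted=0
After char 2 ('t'=45): chars_in_quartet=3 acc=0x2CDED bytes_emitted=0
After char 3 ('b'=27): chars_in_quartet=4 acc=0xB37B5B -> emit B3 7B 5B, reset; bytes_emitted=3
After char 4 ('v'=47): chars_in_quartet=1 acc=0x2F bytes_emitted=3
After char 5 ('x'=49): chars_in_quartet=2 acc=0xBF1 bytes_emitted=3
After char 6 ('V'=21): chars_in_quartet=3 acc=0x2FC55 bytes_emitted=3
After char 7 ('a'=26): chars_in_quartet=4 acc=0xBF155A -> emit BF 15 5A, reset; bytes_emitted=6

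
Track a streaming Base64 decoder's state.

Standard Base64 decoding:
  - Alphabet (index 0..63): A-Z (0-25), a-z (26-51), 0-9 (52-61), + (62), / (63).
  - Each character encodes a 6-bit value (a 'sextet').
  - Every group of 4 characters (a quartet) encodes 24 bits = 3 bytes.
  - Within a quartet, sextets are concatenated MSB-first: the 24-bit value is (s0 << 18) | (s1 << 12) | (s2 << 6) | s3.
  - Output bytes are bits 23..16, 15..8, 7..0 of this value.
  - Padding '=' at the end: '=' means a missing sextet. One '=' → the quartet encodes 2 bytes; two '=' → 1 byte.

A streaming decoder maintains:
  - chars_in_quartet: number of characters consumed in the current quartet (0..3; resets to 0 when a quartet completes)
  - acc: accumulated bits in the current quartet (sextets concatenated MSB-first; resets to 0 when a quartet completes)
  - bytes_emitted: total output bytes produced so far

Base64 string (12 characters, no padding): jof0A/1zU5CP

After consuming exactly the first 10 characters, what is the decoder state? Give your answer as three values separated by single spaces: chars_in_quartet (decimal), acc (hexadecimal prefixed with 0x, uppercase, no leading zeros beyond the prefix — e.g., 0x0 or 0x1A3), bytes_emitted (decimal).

Answer: 2 0x539 6

Derivation:
After char 0 ('j'=35): chars_in_quartet=1 acc=0x23 bytes_emitted=0
After char 1 ('o'=40): chars_in_quartet=2 acc=0x8E8 bytes_emitted=0
After char 2 ('f'=31): chars_in_quartet=3 acc=0x23A1F bytes_emitted=0
After char 3 ('0'=52): chars_in_quartet=4 acc=0x8E87F4 -> emit 8E 87 F4, reset; bytes_emitted=3
After char 4 ('A'=0): chars_in_quartet=1 acc=0x0 bytes_emitted=3
After char 5 ('/'=63): chars_in_quartet=2 acc=0x3F bytes_emitted=3
After char 6 ('1'=53): chars_in_quartet=3 acc=0xFF5 bytes_emitted=3
After char 7 ('z'=51): chars_in_quartet=4 acc=0x3FD73 -> emit 03 FD 73, reset; bytes_emitted=6
After char 8 ('U'=20): chars_in_quartet=1 acc=0x14 bytes_emitted=6
After char 9 ('5'=57): chars_in_quartet=2 acc=0x539 bytes_emitted=6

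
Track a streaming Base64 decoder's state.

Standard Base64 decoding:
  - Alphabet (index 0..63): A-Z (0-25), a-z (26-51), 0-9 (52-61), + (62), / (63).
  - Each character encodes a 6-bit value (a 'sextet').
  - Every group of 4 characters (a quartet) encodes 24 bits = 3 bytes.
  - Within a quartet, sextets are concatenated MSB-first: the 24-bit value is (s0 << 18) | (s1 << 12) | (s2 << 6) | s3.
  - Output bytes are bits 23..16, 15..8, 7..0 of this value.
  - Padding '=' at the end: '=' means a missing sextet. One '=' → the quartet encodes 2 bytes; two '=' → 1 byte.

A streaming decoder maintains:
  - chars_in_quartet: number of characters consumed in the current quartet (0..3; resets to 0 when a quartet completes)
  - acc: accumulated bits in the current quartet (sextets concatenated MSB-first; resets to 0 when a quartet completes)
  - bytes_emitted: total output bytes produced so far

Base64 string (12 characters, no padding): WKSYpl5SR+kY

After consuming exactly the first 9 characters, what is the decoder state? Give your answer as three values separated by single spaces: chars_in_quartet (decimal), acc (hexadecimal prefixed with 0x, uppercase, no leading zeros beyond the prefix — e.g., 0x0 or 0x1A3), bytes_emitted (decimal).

Answer: 1 0x11 6

Derivation:
After char 0 ('W'=22): chars_in_quartet=1 acc=0x16 bytes_emitted=0
After char 1 ('K'=10): chars_in_quartet=2 acc=0x58A bytes_emitted=0
After char 2 ('S'=18): chars_in_quartet=3 acc=0x16292 bytes_emitted=0
After char 3 ('Y'=24): chars_in_quartet=4 acc=0x58A498 -> emit 58 A4 98, reset; bytes_emitted=3
After char 4 ('p'=41): chars_in_quartet=1 acc=0x29 bytes_emitted=3
After char 5 ('l'=37): chars_in_quartet=2 acc=0xA65 bytes_emitted=3
After char 6 ('5'=57): chars_in_quartet=3 acc=0x29979 bytes_emitted=3
After char 7 ('S'=18): chars_in_quartet=4 acc=0xA65E52 -> emit A6 5E 52, reset; bytes_emitted=6
After char 8 ('R'=17): chars_in_quartet=1 acc=0x11 bytes_emitted=6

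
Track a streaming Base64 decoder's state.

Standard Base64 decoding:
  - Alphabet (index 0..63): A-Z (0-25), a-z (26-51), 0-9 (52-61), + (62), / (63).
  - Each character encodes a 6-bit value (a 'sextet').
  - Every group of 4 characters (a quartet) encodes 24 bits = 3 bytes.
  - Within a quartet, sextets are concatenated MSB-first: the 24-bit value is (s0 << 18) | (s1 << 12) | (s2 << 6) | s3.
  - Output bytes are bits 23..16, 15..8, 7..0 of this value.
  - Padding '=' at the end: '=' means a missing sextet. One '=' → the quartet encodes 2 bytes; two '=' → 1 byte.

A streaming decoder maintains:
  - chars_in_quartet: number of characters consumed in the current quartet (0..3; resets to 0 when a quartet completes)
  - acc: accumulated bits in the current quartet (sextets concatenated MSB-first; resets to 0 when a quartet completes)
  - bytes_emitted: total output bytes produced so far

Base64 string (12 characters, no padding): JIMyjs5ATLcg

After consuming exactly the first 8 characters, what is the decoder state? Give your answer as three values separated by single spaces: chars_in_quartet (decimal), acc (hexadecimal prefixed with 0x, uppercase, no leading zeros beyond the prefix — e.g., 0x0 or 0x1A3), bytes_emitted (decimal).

After char 0 ('J'=9): chars_in_quartet=1 acc=0x9 bytes_emitted=0
After char 1 ('I'=8): chars_in_quartet=2 acc=0x248 bytes_emitted=0
After char 2 ('M'=12): chars_in_quartet=3 acc=0x920C bytes_emitted=0
After char 3 ('y'=50): chars_in_quartet=4 acc=0x248332 -> emit 24 83 32, reset; bytes_emitted=3
After char 4 ('j'=35): chars_in_quartet=1 acc=0x23 bytes_emitted=3
After char 5 ('s'=44): chars_in_quartet=2 acc=0x8EC bytes_emitted=3
After char 6 ('5'=57): chars_in_quartet=3 acc=0x23B39 bytes_emitted=3
After char 7 ('A'=0): chars_in_quartet=4 acc=0x8ECE40 -> emit 8E CE 40, reset; bytes_emitted=6

Answer: 0 0x0 6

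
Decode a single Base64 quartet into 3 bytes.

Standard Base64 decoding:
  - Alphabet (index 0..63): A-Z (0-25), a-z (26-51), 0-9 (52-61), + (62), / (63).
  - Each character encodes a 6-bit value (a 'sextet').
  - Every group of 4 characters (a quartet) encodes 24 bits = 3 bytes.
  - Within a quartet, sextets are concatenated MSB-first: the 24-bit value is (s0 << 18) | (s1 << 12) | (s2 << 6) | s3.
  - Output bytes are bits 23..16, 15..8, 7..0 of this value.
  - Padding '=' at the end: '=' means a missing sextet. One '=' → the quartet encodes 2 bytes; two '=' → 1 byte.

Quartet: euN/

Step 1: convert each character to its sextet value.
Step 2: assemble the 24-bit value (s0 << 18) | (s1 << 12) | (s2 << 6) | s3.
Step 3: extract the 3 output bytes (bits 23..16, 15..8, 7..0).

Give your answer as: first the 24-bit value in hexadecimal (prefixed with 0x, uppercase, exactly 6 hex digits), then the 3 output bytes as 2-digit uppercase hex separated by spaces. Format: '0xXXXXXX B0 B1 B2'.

Sextets: e=30, u=46, N=13, /=63
24-bit: (30<<18) | (46<<12) | (13<<6) | 63
      = 0x780000 | 0x02E000 | 0x000340 | 0x00003F
      = 0x7AE37F
Bytes: (v>>16)&0xFF=7A, (v>>8)&0xFF=E3, v&0xFF=7F

Answer: 0x7AE37F 7A E3 7F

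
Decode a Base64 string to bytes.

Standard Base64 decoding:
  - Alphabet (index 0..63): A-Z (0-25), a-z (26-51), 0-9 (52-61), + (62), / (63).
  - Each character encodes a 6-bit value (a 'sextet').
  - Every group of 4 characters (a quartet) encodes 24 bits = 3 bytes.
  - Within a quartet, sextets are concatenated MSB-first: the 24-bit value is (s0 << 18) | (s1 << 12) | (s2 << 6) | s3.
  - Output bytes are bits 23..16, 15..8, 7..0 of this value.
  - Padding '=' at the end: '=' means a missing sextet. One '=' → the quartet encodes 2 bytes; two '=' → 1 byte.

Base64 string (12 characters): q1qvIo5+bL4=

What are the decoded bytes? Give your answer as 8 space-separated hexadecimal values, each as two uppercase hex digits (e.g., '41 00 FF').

After char 0 ('q'=42): chars_in_quartet=1 acc=0x2A bytes_emitted=0
After char 1 ('1'=53): chars_in_quartet=2 acc=0xAB5 bytes_emitted=0
After char 2 ('q'=42): chars_in_quartet=3 acc=0x2AD6A bytes_emitted=0
After char 3 ('v'=47): chars_in_quartet=4 acc=0xAB5AAF -> emit AB 5A AF, reset; bytes_emitted=3
After char 4 ('I'=8): chars_in_quartet=1 acc=0x8 bytes_emitted=3
After char 5 ('o'=40): chars_in_quartet=2 acc=0x228 bytes_emitted=3
After char 6 ('5'=57): chars_in_quartet=3 acc=0x8A39 bytes_emitted=3
After char 7 ('+'=62): chars_in_quartet=4 acc=0x228E7E -> emit 22 8E 7E, reset; bytes_emitted=6
After char 8 ('b'=27): chars_in_quartet=1 acc=0x1B bytes_emitted=6
After char 9 ('L'=11): chars_in_quartet=2 acc=0x6CB bytes_emitted=6
After char 10 ('4'=56): chars_in_quartet=3 acc=0x1B2F8 bytes_emitted=6
Padding '=': partial quartet acc=0x1B2F8 -> emit 6C BE; bytes_emitted=8

Answer: AB 5A AF 22 8E 7E 6C BE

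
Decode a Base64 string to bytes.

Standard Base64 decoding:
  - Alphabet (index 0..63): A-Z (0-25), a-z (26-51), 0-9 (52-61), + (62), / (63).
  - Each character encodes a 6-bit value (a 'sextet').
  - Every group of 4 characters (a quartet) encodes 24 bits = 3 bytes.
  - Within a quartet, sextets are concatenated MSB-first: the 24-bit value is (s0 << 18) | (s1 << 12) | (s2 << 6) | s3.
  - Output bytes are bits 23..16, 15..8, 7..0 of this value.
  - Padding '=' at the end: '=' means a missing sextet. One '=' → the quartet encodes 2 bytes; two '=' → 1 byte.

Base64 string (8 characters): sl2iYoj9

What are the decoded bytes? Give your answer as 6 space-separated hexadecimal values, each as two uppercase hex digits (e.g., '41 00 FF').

After char 0 ('s'=44): chars_in_quartet=1 acc=0x2C bytes_emitted=0
After char 1 ('l'=37): chars_in_quartet=2 acc=0xB25 bytes_emitted=0
After char 2 ('2'=54): chars_in_quartet=3 acc=0x2C976 bytes_emitted=0
After char 3 ('i'=34): chars_in_quartet=4 acc=0xB25DA2 -> emit B2 5D A2, reset; bytes_emitted=3
After char 4 ('Y'=24): chars_in_quartet=1 acc=0x18 bytes_emitted=3
After char 5 ('o'=40): chars_in_quartet=2 acc=0x628 bytes_emitted=3
After char 6 ('j'=35): chars_in_quartet=3 acc=0x18A23 bytes_emitted=3
After char 7 ('9'=61): chars_in_quartet=4 acc=0x6288FD -> emit 62 88 FD, reset; bytes_emitted=6

Answer: B2 5D A2 62 88 FD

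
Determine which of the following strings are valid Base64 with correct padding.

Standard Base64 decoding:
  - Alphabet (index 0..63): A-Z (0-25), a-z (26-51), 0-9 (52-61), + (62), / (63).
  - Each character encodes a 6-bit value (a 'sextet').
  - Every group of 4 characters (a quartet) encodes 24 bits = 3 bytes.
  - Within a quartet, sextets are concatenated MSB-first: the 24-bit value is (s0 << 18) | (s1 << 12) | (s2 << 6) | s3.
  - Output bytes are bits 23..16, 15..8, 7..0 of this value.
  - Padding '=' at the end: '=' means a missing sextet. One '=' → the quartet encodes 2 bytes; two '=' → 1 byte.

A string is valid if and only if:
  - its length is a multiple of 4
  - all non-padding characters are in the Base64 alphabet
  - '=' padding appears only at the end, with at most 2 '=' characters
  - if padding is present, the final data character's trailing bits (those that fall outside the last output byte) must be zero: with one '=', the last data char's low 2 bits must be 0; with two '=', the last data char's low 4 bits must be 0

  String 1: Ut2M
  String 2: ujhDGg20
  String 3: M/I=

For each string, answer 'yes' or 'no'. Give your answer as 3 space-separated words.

Answer: yes yes yes

Derivation:
String 1: 'Ut2M' → valid
String 2: 'ujhDGg20' → valid
String 3: 'M/I=' → valid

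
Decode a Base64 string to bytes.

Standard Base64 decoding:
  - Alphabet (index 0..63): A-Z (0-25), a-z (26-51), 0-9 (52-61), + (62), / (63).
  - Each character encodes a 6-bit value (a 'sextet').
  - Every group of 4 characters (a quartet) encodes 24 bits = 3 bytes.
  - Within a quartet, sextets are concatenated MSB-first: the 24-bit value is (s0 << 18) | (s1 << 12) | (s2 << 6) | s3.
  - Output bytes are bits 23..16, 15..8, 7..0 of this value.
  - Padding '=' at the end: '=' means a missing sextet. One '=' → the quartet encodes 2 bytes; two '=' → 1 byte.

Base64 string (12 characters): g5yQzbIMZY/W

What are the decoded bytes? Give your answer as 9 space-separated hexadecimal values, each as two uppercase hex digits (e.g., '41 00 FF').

Answer: 83 9C 90 CD B2 0C 65 8F D6

Derivation:
After char 0 ('g'=32): chars_in_quartet=1 acc=0x20 bytes_emitted=0
After char 1 ('5'=57): chars_in_quartet=2 acc=0x839 bytes_emitted=0
After char 2 ('y'=50): chars_in_quartet=3 acc=0x20E72 bytes_emitted=0
After char 3 ('Q'=16): chars_in_quartet=4 acc=0x839C90 -> emit 83 9C 90, reset; bytes_emitted=3
After char 4 ('z'=51): chars_in_quartet=1 acc=0x33 bytes_emitted=3
After char 5 ('b'=27): chars_in_quartet=2 acc=0xCDB bytes_emitted=3
After char 6 ('I'=8): chars_in_quartet=3 acc=0x336C8 bytes_emitted=3
After char 7 ('M'=12): chars_in_quartet=4 acc=0xCDB20C -> emit CD B2 0C, reset; bytes_emitted=6
After char 8 ('Z'=25): chars_in_quartet=1 acc=0x19 bytes_emitted=6
After char 9 ('Y'=24): chars_in_quartet=2 acc=0x658 bytes_emitted=6
After char 10 ('/'=63): chars_in_quartet=3 acc=0x1963F bytes_emitted=6
After char 11 ('W'=22): chars_in_quartet=4 acc=0x658FD6 -> emit 65 8F D6, reset; bytes_emitted=9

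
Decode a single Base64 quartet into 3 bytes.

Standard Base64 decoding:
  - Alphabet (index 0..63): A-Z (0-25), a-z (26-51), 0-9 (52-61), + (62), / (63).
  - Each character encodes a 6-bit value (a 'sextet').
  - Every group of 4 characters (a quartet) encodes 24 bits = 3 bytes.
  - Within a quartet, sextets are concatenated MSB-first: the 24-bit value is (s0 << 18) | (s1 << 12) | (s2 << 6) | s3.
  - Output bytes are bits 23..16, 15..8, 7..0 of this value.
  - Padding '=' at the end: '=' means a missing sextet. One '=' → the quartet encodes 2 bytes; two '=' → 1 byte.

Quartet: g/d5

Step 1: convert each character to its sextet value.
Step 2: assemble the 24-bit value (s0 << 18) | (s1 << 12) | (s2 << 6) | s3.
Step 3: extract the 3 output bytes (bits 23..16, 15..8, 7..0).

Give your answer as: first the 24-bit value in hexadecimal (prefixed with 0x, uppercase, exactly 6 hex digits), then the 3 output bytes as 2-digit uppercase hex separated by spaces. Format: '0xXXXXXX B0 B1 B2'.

Sextets: g=32, /=63, d=29, 5=57
24-bit: (32<<18) | (63<<12) | (29<<6) | 57
      = 0x800000 | 0x03F000 | 0x000740 | 0x000039
      = 0x83F779
Bytes: (v>>16)&0xFF=83, (v>>8)&0xFF=F7, v&0xFF=79

Answer: 0x83F779 83 F7 79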